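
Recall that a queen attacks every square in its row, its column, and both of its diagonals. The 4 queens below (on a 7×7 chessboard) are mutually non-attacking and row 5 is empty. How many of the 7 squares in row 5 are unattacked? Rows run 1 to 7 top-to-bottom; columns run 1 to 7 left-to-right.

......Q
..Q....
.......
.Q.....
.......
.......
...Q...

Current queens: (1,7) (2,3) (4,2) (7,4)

(1,7) attacks row 5 at column 7 and diagonals 3.
(2,3) attacks row 5 at column 3 and diagonals 6.
(4,2) attacks row 5 at column 2 and diagonals 1, 3.
(7,4) attacks row 5 at column 4 and diagonals 2, 6.
Attacked columns: {1, 2, 3, 4, 6, 7}. Safe: {5}.

1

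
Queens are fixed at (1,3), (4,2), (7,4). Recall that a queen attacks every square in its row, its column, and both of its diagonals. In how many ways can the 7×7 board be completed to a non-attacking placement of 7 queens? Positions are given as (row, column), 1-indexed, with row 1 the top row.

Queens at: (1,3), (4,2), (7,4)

1

Branch on row 2: col 1 → 1; col 5 → 0; col 6 → 0; col 7 → 0.
Sum: 1 + 0 + 0 + 0 = 1.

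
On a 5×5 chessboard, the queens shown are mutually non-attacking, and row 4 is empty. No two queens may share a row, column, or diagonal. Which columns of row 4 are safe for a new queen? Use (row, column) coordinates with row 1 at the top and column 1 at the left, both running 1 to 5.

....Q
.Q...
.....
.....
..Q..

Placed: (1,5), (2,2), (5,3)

(1,5) attacks row 4 at column 5 and diagonals 2.
(2,2) attacks row 4 at column 2 and diagonals 4.
(5,3) attacks row 4 at column 3 and diagonals 2, 4.
Attacked columns: {2, 3, 4, 5}. Safe: {1}.

columns 1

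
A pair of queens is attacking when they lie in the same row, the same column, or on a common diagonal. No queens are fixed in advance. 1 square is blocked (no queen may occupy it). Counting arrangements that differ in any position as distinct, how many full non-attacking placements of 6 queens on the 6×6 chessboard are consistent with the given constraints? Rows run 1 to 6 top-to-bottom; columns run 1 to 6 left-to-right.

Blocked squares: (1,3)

3

Branch on row 1: col 1 → 0; col 2 → 1; col 4 → 1; col 5 → 1; col 6 → 0.
Sum: 0 + 1 + 1 + 1 + 0 = 3.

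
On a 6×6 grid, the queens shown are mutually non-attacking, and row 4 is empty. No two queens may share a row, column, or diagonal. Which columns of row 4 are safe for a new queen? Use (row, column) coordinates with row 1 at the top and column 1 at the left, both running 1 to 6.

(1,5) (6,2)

columns 1, 3, 6

(1,5) attacks row 4 at column 5 and diagonals 2.
(6,2) attacks row 4 at column 2 and diagonals 4.
Attacked columns: {2, 4, 5}. Safe: {1, 3, 6}.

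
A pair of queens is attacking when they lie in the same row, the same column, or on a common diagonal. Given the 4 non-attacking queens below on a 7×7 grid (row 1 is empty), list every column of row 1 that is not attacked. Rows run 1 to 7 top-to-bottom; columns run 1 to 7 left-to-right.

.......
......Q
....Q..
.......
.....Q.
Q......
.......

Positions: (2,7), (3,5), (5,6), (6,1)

columns 4

(2,7) attacks row 1 at column 7 and diagonals 6.
(3,5) attacks row 1 at column 5 and diagonals 3, 7.
(5,6) attacks row 1 at column 6 and diagonals 2.
(6,1) attacks row 1 at column 1 and diagonals 6.
Attacked columns: {1, 2, 3, 5, 6, 7}. Safe: {4}.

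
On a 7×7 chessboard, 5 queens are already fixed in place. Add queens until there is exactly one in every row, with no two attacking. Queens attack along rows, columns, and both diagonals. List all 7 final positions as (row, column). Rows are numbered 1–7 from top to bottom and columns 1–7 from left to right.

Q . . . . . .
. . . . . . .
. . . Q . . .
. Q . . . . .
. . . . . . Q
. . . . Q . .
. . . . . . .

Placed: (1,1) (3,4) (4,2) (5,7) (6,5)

Row 2: attacked by (1,1)→{1,2}; (3,4)→{3,4,5}; (4,2)→{2,4}; (5,7)→{4,7}; (6,5)→{1,5}. Safe: 6. Place at column 6.
Row 7: attacked by (1,1)→{1,7}; (2,6)→{1,6}; (3,4)→{4}; (4,2)→{2,5}; (5,7)→{5,7}; (6,5)→{4,5,6}. Safe: 3. Place at column 3.
Columns [1, 6, 4, 2, 7, 5, 3], r−c [0, -4, -1, 2, -2, 1, 4], r+c [2, 8, 7, 6, 12, 11, 10] are all distinct, so no two queens attack.

(1,1) (2,6) (3,4) (4,2) (5,7) (6,5) (7,3)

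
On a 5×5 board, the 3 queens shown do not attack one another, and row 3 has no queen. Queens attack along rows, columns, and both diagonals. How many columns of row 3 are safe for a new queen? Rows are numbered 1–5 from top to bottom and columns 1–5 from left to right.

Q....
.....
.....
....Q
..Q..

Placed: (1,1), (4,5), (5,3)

(1,1) attacks row 3 at column 1 and diagonals 3.
(4,5) attacks row 3 at column 5 and diagonals 4.
(5,3) attacks row 3 at column 3 and diagonals 1, 5.
Attacked columns: {1, 3, 4, 5}. Safe: {2}.

1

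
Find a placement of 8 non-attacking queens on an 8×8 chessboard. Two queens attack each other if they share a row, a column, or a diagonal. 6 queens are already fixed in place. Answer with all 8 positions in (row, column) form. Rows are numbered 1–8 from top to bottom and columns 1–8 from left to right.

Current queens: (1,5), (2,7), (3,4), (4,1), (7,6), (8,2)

Row 5: attacked by (1,5)→{1,5}; (2,7)→{4,7}; (3,4)→{2,4,6}; (4,1)→{1,2}; (7,6)→{4,6,8}; (8,2)→{2,5}. Safe: 3. Place at column 3.
Row 6: attacked by (1,5)→{5}; (2,7)→{3,7}; (3,4)→{1,4,7}; (4,1)→{1,3}; (5,3)→{2,3,4}; (7,6)→{5,6,7}; (8,2)→{2,4}. Safe: 8. Place at column 8.
Columns [5, 7, 4, 1, 3, 8, 6, 2], r−c [-4, -5, -1, 3, 2, -2, 1, 6], r+c [6, 9, 7, 5, 8, 14, 13, 10] are all distinct, so no two queens attack.

(1,5) (2,7) (3,4) (4,1) (5,3) (6,8) (7,6) (8,2)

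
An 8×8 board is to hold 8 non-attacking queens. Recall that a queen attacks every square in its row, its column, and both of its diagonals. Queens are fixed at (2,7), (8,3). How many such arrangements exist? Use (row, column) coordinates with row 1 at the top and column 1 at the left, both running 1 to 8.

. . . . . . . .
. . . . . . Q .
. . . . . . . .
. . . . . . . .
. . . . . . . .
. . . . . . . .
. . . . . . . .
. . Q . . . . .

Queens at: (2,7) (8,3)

5

Branch on row 1: col 1 → 2; col 2 → 1; col 4 → 1; col 5 → 1.
Sum: 2 + 1 + 1 + 1 = 5.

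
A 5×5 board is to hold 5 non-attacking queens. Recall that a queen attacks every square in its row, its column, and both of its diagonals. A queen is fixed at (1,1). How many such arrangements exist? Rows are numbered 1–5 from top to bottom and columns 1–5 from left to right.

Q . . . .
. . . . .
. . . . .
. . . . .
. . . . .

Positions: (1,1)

2

Branch on row 2: col 3 → 1; col 4 → 1; col 5 → 0.
Sum: 1 + 1 + 0 = 2.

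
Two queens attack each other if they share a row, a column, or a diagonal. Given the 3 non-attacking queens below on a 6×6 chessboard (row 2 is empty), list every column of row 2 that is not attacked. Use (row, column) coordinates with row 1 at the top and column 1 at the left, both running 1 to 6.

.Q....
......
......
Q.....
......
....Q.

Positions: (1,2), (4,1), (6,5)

(1,2) attacks row 2 at column 2 and diagonals 1, 3.
(4,1) attacks row 2 at column 1 and diagonals 3.
(6,5) attacks row 2 at column 5 and diagonals 1.
Attacked columns: {1, 2, 3, 5}. Safe: {4, 6}.

columns 4, 6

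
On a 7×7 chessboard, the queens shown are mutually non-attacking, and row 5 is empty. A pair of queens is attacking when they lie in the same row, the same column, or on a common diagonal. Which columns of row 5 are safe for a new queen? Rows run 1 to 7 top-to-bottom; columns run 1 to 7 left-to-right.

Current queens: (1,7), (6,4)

columns 1, 2, 6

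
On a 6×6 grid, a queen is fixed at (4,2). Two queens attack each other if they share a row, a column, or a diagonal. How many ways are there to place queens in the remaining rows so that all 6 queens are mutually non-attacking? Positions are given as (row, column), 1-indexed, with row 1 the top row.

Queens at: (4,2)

1

Branch on row 1: col 1 → 0; col 3 → 0; col 4 → 1; col 6 → 0.
Sum: 0 + 0 + 1 + 0 = 1.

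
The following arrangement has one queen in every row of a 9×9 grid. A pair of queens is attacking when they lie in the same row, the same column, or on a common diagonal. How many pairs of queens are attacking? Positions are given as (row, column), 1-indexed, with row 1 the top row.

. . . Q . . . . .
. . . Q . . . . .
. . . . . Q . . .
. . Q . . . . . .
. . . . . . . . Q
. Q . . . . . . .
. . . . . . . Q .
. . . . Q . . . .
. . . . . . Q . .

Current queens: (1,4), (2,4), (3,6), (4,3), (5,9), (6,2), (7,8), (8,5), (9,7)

Same column: (1,4)–(2,4) (column 4).
Same diagonal: (1,4)–(3,6) (|1−3| = |4−6| = 2).
Total attacking pairs: 2.

2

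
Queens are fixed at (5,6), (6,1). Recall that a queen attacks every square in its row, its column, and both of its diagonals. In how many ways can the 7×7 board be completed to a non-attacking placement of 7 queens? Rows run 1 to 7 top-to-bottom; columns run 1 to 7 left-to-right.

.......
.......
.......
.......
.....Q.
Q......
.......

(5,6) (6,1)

Branch on row 1: col 3 → 1; col 4 → 1; col 5 → 1; col 7 → 0.
Sum: 1 + 1 + 1 + 0 = 3.

3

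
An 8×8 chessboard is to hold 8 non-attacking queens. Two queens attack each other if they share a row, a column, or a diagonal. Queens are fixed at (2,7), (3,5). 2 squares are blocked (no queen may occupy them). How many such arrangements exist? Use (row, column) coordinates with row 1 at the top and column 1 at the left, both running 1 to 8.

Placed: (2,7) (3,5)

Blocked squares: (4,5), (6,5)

Branch on row 1: col 1 → 1; col 2 → 1; col 4 → 2.
Sum: 1 + 1 + 2 = 4.

4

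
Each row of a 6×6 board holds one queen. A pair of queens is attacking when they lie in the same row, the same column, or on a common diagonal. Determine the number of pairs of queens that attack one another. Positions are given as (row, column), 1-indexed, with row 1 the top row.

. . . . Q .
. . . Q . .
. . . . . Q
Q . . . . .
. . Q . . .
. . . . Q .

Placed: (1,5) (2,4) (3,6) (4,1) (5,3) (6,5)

Same column: (1,5)–(6,5) (column 5).
Same diagonal: (1,5)–(2,4) (|1−2| = |5−4| = 1).
Total attacking pairs: 2.

2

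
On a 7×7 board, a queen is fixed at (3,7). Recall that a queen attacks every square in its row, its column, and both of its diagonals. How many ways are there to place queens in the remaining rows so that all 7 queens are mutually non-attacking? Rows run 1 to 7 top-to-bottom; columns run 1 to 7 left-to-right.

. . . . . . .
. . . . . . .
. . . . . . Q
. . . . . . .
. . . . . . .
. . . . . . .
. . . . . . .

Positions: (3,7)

Branch on row 1: col 1 → 1; col 2 → 1; col 3 → 1; col 4 → 1; col 6 → 2.
Sum: 1 + 1 + 1 + 1 + 2 = 6.

6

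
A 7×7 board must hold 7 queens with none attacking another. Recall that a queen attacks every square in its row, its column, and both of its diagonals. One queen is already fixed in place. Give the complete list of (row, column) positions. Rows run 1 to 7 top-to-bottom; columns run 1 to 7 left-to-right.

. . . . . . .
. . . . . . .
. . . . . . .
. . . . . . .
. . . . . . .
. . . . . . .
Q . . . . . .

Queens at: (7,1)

(1,3) (2,5) (3,7) (4,2) (5,4) (6,6) (7,1)

Row 1: attacked by (7,1)→{1,7}. Safe: 2, 3, 4, 5, 6. Place at column 3.
Row 2: attacked by (1,3)→{2,3,4}; (7,1)→{1,6}. Safe: 5, 7. Place at column 5.
Row 3: attacked by (1,3)→{1,3,5}; (2,5)→{4,5,6}; (7,1)→{1,5}. Safe: 2, 7. Place at column 7.
Row 4: attacked by (1,3)→{3,6}; (2,5)→{3,5,7}; (3,7)→{6,7}; (7,1)→{1,4}. Safe: 2. Place at column 2.
Row 5: attacked by (1,3)→{3,7}; (2,5)→{2,5}; (3,7)→{5,7}; (4,2)→{1,2,3}; (7,1)→{1,3}. Safe: 4, 6. Place at column 4.
Row 6: attacked by (1,3)→{3}; (2,5)→{1,5}; (3,7)→{4,7}; (4,2)→{2,4}; (5,4)→{3,4,5}; (7,1)→{1,2}. Safe: 6. Place at column 6.
Columns [3, 5, 7, 2, 4, 6, 1], r−c [-2, -3, -4, 2, 1, 0, 6], r+c [4, 7, 10, 6, 9, 12, 8] are all distinct, so no two queens attack.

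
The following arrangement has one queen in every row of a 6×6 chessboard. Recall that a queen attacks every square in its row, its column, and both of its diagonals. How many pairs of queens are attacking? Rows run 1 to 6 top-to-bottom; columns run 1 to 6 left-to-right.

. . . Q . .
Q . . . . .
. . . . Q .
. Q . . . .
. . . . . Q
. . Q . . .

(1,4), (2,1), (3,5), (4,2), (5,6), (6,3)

0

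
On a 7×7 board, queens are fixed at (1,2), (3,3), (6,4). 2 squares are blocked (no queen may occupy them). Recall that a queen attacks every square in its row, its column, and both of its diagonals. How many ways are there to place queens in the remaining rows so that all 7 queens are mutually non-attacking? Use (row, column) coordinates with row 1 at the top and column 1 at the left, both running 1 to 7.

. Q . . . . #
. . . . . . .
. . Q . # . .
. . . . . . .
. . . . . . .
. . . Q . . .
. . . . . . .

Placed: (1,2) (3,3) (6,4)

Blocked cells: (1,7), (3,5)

Branch on row 2: col 5 → 1; col 6 → 0; col 7 → 0.
Sum: 1 + 0 + 0 = 1.

1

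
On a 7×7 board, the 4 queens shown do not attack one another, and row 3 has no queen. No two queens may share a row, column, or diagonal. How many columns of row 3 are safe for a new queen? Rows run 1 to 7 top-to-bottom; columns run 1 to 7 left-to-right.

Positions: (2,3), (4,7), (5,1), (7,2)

(2,3) attacks row 3 at column 3 and diagonals 2, 4.
(4,7) attacks row 3 at column 7 and diagonals 6.
(5,1) attacks row 3 at column 1 and diagonals 3.
(7,2) attacks row 3 at column 2 and diagonals 6.
Attacked columns: {1, 2, 3, 4, 6, 7}. Safe: {5}.

1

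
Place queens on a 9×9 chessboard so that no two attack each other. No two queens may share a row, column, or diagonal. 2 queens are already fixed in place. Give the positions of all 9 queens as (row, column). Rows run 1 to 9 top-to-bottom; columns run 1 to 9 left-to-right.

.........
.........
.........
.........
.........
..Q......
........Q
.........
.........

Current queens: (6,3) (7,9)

Row 1: attacked by (6,3)→{3,8}; (7,9)→{3,9}. Safe: 1, 2, 4, 5, 6, 7. Place at column 7.
Row 2: attacked by (1,7)→{6,7,8}; (6,3)→{3,7}; (7,9)→{4,9}. Safe: 1, 2, 5. Place at column 5.
Row 3: attacked by (1,7)→{5,7,9}; (2,5)→{4,5,6}; (6,3)→{3,6}; (7,9)→{5,9}. Safe: 1, 2, 8. Place at column 1.
Row 4: attacked by (1,7)→{4,7}; (2,5)→{3,5,7}; (3,1)→{1,2}; (6,3)→{1,3,5}; (7,9)→{6,9}. Safe: 8. Place at column 8.
Row 5: attacked by (1,7)→{3,7}; (2,5)→{2,5,8}; (3,1)→{1,3}; (4,8)→{7,8,9}; (6,3)→{2,3,4}; (7,9)→{7,9}. Safe: 6. Place at column 6.
Row 8: attacked by (1,7)→{7}; (2,5)→{5}; (3,1)→{1,6}; (4,8)→{4,8}; (5,6)→{3,6,9}; (6,3)→{1,3,5}; (7,9)→{8,9}. Safe: 2. Place at column 2.
Row 9: attacked by (1,7)→{7}; (2,5)→{5}; (3,1)→{1,7}; (4,8)→{3,8}; (5,6)→{2,6}; (6,3)→{3,6}; (7,9)→{7,9}; (8,2)→{1,2,3}. Safe: 4. Place at column 4.
Columns [7, 5, 1, 8, 6, 3, 9, 2, 4], r−c [-6, -3, 2, -4, -1, 3, -2, 6, 5], r+c [8, 7, 4, 12, 11, 9, 16, 10, 13] are all distinct, so no two queens attack.

(1,7) (2,5) (3,1) (4,8) (5,6) (6,3) (7,9) (8,2) (9,4)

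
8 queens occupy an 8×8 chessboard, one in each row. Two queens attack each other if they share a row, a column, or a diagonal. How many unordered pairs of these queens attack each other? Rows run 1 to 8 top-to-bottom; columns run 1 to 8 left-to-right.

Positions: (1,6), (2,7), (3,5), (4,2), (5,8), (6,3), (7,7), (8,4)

Same column: (2,7)–(7,7) (column 7).
Same diagonal: (1,6)–(2,7) (|1−2| = |6−7| = 1); (2,7)–(6,3) (|2−6| = |7−3| = 4).
Total attacking pairs: 3.

3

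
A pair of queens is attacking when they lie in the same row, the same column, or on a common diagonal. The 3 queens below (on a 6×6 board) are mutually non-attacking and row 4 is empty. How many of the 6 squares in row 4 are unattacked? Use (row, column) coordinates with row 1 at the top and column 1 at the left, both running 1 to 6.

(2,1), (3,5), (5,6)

(2,1) attacks row 4 at column 1 and diagonals 3.
(3,5) attacks row 4 at column 5 and diagonals 4, 6.
(5,6) attacks row 4 at column 6 and diagonals 5.
Attacked columns: {1, 3, 4, 5, 6}. Safe: {2}.

1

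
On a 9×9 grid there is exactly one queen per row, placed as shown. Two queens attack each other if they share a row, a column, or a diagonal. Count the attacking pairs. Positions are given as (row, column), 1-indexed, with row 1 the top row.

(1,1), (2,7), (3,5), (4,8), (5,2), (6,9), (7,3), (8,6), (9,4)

All columns are distinct and no two queens satisfy |Δrow| = |Δcol|, so no pair attacks.

0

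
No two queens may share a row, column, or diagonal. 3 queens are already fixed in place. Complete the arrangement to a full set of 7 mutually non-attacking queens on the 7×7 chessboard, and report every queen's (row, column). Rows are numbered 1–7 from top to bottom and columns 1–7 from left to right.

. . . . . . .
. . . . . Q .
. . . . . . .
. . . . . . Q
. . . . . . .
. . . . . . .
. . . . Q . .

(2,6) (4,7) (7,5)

Row 1: attacked by (2,6)→{5,6,7}; (4,7)→{4,7}; (7,5)→{5}. Safe: 1, 2, 3. Place at column 2.
Row 3: attacked by (1,2)→{2,4}; (2,6)→{5,6,7}; (4,7)→{6,7}; (7,5)→{1,5}. Safe: 3. Place at column 3.
Row 5: attacked by (1,2)→{2,6}; (2,6)→{3,6}; (3,3)→{1,3,5}; (4,7)→{6,7}; (7,5)→{3,5,7}. Safe: 4. Place at column 4.
Row 6: attacked by (1,2)→{2,7}; (2,6)→{2,6}; (3,3)→{3,6}; (4,7)→{5,7}; (5,4)→{3,4,5}; (7,5)→{4,5,6}. Safe: 1. Place at column 1.
Columns [2, 6, 3, 7, 4, 1, 5], r−c [-1, -4, 0, -3, 1, 5, 2], r+c [3, 8, 6, 11, 9, 7, 12] are all distinct, so no two queens attack.

(1,2) (2,6) (3,3) (4,7) (5,4) (6,1) (7,5)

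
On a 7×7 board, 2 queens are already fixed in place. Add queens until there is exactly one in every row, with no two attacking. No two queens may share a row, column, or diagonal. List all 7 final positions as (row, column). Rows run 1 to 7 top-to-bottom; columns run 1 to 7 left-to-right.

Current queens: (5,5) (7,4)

Row 1: attacked by (5,5)→{1,5}; (7,4)→{4}. Safe: 2, 3, 6, 7. Place at column 7.
Row 2: attacked by (1,7)→{6,7}; (5,5)→{2,5}; (7,4)→{4}. Safe: 1, 3. Place at column 3.
Row 3: attacked by (1,7)→{5,7}; (2,3)→{2,3,4}; (5,5)→{3,5,7}; (7,4)→{4}. Safe: 1, 6. Place at column 6.
Row 4: attacked by (1,7)→{4,7}; (2,3)→{1,3,5}; (3,6)→{5,6,7}; (5,5)→{4,5,6}; (7,4)→{1,4,7}. Safe: 2. Place at column 2.
Row 6: attacked by (1,7)→{2,7}; (2,3)→{3,7}; (3,6)→{3,6}; (4,2)→{2,4}; (5,5)→{4,5,6}; (7,4)→{3,4,5}. Safe: 1. Place at column 1.
Columns [7, 3, 6, 2, 5, 1, 4], r−c [-6, -1, -3, 2, 0, 5, 3], r+c [8, 5, 9, 6, 10, 7, 11] are all distinct, so no two queens attack.

(1,7) (2,3) (3,6) (4,2) (5,5) (6,1) (7,4)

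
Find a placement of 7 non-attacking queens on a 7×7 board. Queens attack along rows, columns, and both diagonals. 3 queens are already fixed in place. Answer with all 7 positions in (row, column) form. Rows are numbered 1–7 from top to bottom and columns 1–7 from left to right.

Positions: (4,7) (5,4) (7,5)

Row 1: attacked by (4,7)→{4,7}; (5,4)→{4}; (7,5)→{5}. Safe: 1, 2, 3, 6. Place at column 2.
Row 2: attacked by (1,2)→{1,2,3}; (4,7)→{5,7}; (5,4)→{1,4,7}; (7,5)→{5}. Safe: 6. Place at column 6.
Row 3: attacked by (1,2)→{2,4}; (2,6)→{5,6,7}; (4,7)→{6,7}; (5,4)→{2,4,6}; (7,5)→{1,5}. Safe: 3. Place at column 3.
Row 6: attacked by (1,2)→{2,7}; (2,6)→{2,6}; (3,3)→{3,6}; (4,7)→{5,7}; (5,4)→{3,4,5}; (7,5)→{4,5,6}. Safe: 1. Place at column 1.
Columns [2, 6, 3, 7, 4, 1, 5], r−c [-1, -4, 0, -3, 1, 5, 2], r+c [3, 8, 6, 11, 9, 7, 12] are all distinct, so no two queens attack.

(1,2) (2,6) (3,3) (4,7) (5,4) (6,1) (7,5)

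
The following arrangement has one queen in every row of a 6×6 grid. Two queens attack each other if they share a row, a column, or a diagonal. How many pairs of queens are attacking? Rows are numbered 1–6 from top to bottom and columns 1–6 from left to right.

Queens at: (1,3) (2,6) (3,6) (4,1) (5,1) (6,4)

Same column: (2,6)–(3,6) (column 6); (4,1)–(5,1) (column 1).
Total attacking pairs: 2.

2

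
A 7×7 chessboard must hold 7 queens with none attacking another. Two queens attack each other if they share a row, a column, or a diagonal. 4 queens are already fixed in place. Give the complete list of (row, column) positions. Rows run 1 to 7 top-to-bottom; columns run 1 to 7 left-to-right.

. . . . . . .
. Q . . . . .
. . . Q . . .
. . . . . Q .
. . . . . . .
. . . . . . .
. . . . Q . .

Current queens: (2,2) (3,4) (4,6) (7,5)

(1,7) (2,2) (3,4) (4,6) (5,1) (6,3) (7,5)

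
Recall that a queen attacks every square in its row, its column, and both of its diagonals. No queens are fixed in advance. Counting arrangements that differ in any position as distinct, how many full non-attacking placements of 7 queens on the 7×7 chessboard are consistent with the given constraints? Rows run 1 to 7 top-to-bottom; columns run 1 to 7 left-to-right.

Branch on row 1: col 1 → 4; col 2 → 7; col 3 → 6; col 4 → 6; col 5 → 6; col 6 → 7; col 7 → 4.
Sum: 4 + 7 + 6 + 6 + 6 + 7 + 4 = 40.
(This is the classic 7-queens count.)

40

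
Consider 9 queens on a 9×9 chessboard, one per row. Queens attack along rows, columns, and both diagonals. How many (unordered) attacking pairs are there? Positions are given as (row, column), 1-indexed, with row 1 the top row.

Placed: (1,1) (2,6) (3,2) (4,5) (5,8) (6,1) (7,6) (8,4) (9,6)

Same column: (1,1)–(6,1) (column 1); (2,6)–(7,6) (column 6); (2,6)–(9,6) (column 6); (7,6)–(9,6) (column 6).
Same diagonal: (3,2)–(7,6) (|3−7| = |2−6| = 4); (5,8)–(7,6) (|5−7| = |8−6| = 2).
Total attacking pairs: 6.

6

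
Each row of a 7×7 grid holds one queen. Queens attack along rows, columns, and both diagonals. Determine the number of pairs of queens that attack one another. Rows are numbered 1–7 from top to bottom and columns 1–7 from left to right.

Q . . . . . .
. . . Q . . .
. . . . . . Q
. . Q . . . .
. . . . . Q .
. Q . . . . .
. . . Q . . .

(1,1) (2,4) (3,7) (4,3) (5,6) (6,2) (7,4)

2

Same column: (2,4)–(7,4) (column 4).
Same diagonal: (5,6)–(7,4) (|5−7| = |6−4| = 2).
Total attacking pairs: 2.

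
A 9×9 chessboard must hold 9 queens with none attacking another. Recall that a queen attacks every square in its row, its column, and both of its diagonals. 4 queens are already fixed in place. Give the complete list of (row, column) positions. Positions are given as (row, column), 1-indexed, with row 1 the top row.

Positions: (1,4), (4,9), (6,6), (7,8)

(1,4) (2,1) (3,7) (4,9) (5,2) (6,6) (7,8) (8,3) (9,5)

Row 2: attacked by (1,4)→{3,4,5}; (4,9)→{7,9}; (6,6)→{2,6}; (7,8)→{3,8}. Safe: 1. Place at column 1.
Row 3: attacked by (1,4)→{2,4,6}; (2,1)→{1,2}; (4,9)→{8,9}; (6,6)→{3,6,9}; (7,8)→{4,8}. Safe: 5, 7. Place at column 7.
Row 5: attacked by (1,4)→{4,8}; (2,1)→{1,4}; (3,7)→{5,7,9}; (4,9)→{8,9}; (6,6)→{5,6,7}; (7,8)→{6,8}. Safe: 2, 3. Place at column 2.
Row 8: attacked by (1,4)→{4}; (2,1)→{1,7}; (3,7)→{2,7}; (4,9)→{5,9}; (5,2)→{2,5}; (6,6)→{4,6,8}; (7,8)→{7,8,9}. Safe: 3. Place at column 3.
Row 9: attacked by (1,4)→{4}; (2,1)→{1,8}; (3,7)→{1,7}; (4,9)→{4,9}; (5,2)→{2,6}; (6,6)→{3,6,9}; (7,8)→{6,8}; (8,3)→{2,3,4}. Safe: 5. Place at column 5.
Columns [4, 1, 7, 9, 2, 6, 8, 3, 5], r−c [-3, 1, -4, -5, 3, 0, -1, 5, 4], r+c [5, 3, 10, 13, 7, 12, 15, 11, 14] are all distinct, so no two queens attack.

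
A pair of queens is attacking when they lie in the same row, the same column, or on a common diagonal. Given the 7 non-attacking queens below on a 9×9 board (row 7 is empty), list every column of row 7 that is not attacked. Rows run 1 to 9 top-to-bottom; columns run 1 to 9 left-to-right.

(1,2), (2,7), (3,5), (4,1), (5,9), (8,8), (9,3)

(1,2) attacks row 7 at column 2 and diagonals 8.
(2,7) attacks row 7 at column 7 and diagonals 2.
(3,5) attacks row 7 at column 5 and diagonals 1, 9.
(4,1) attacks row 7 at column 1 and diagonals 4.
(5,9) attacks row 7 at column 9 and diagonals 7.
(8,8) attacks row 7 at column 8 and diagonals 7, 9.
(9,3) attacks row 7 at column 3 and diagonals 1, 5.
Attacked columns: {1, 2, 3, 4, 5, 7, 8, 9}. Safe: {6}.

columns 6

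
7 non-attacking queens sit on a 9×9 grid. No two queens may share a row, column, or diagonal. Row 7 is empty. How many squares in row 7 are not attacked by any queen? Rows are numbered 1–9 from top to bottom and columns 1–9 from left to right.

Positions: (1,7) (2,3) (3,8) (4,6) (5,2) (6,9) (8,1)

1

(1,7) attacks row 7 at column 7 and diagonals 1.
(2,3) attacks row 7 at column 3 and diagonals 8.
(3,8) attacks row 7 at column 8 and diagonals 4.
(4,6) attacks row 7 at column 6 and diagonals 3, 9.
(5,2) attacks row 7 at column 2 and diagonals 4.
(6,9) attacks row 7 at column 9 and diagonals 8.
(8,1) attacks row 7 at column 1 and diagonals 2.
Attacked columns: {1, 2, 3, 4, 6, 7, 8, 9}. Safe: {5}.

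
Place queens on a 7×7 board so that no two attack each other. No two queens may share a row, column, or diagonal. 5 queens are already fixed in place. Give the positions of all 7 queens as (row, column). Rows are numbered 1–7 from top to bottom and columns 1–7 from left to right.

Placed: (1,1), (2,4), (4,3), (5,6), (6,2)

(1,1) (2,4) (3,7) (4,3) (5,6) (6,2) (7,5)

Row 3: attacked by (1,1)→{1,3}; (2,4)→{3,4,5}; (4,3)→{2,3,4}; (5,6)→{4,6}; (6,2)→{2,5}. Safe: 7. Place at column 7.
Row 7: attacked by (1,1)→{1,7}; (2,4)→{4}; (3,7)→{3,7}; (4,3)→{3,6}; (5,6)→{4,6}; (6,2)→{1,2,3}. Safe: 5. Place at column 5.
Columns [1, 4, 7, 3, 6, 2, 5], r−c [0, -2, -4, 1, -1, 4, 2], r+c [2, 6, 10, 7, 11, 8, 12] are all distinct, so no two queens attack.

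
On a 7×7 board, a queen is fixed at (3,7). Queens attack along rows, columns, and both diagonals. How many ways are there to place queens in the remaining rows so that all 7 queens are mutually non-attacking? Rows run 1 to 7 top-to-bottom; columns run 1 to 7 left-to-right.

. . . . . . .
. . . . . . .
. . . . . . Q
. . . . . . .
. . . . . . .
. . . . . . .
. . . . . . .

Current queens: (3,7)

6

Branch on row 1: col 1 → 1; col 2 → 1; col 3 → 1; col 4 → 1; col 6 → 2.
Sum: 1 + 1 + 1 + 1 + 2 = 6.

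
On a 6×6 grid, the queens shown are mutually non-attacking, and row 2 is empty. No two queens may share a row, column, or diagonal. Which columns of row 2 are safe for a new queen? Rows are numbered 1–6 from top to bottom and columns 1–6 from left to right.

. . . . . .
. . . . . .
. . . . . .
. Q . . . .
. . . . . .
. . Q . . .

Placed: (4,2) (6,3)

columns 1, 5, 6

(4,2) attacks row 2 at column 2 and diagonals 4.
(6,3) attacks row 2 at column 3.
Attacked columns: {2, 3, 4}. Safe: {1, 5, 6}.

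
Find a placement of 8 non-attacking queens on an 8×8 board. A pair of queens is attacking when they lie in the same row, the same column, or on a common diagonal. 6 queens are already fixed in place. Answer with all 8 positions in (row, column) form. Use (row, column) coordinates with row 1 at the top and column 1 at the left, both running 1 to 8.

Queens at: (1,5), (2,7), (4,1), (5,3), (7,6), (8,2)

Row 3: attacked by (1,5)→{3,5,7}; (2,7)→{6,7,8}; (4,1)→{1,2}; (5,3)→{1,3,5}; (7,6)→{2,6}; (8,2)→{2,7}. Safe: 4. Place at column 4.
Row 6: attacked by (1,5)→{5}; (2,7)→{3,7}; (3,4)→{1,4,7}; (4,1)→{1,3}; (5,3)→{2,3,4}; (7,6)→{5,6,7}; (8,2)→{2,4}. Safe: 8. Place at column 8.
Columns [5, 7, 4, 1, 3, 8, 6, 2], r−c [-4, -5, -1, 3, 2, -2, 1, 6], r+c [6, 9, 7, 5, 8, 14, 13, 10] are all distinct, so no two queens attack.

(1,5) (2,7) (3,4) (4,1) (5,3) (6,8) (7,6) (8,2)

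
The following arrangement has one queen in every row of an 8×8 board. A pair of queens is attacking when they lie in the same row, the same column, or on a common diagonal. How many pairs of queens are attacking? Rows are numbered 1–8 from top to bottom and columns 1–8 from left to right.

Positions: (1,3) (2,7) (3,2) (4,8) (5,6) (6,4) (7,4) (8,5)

3

Same column: (6,4)–(7,4) (column 4).
Same diagonal: (5,6)–(7,4) (|5−7| = |6−4| = 2); (7,4)–(8,5) (|7−8| = |4−5| = 1).
Total attacking pairs: 3.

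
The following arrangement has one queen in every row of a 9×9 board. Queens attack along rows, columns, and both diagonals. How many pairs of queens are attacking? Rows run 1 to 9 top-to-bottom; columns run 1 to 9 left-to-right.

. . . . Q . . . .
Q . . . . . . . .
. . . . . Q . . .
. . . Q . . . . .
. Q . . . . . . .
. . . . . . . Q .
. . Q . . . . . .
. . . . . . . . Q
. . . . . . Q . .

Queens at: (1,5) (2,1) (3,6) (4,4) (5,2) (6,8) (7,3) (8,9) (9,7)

All columns are distinct and no two queens satisfy |Δrow| = |Δcol|, so no pair attacks.

0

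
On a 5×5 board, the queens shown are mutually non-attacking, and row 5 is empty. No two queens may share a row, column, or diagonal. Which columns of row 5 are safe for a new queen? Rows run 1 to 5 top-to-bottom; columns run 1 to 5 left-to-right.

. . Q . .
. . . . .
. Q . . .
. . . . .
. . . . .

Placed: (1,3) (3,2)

columns 1, 5

(1,3) attacks row 5 at column 3.
(3,2) attacks row 5 at column 2 and diagonals 4.
Attacked columns: {2, 3, 4}. Safe: {1, 5}.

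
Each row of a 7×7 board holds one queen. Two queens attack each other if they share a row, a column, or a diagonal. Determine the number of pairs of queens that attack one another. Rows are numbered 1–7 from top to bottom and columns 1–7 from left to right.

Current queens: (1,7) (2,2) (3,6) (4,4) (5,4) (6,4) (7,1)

8

Same column: (4,4)–(5,4) (column 4); (4,4)–(6,4) (column 4); (5,4)–(6,4) (column 4).
Same diagonal: (1,7)–(4,4) (|1−4| = |7−4| = 3); (1,7)–(7,1) (|1−7| = |7−1| = 6); (2,2)–(4,4) (|2−4| = |2−4| = 2); (3,6)–(5,4) (|3−5| = |6−4| = 2); (4,4)–(7,1) (|4−7| = |4−1| = 3).
Total attacking pairs: 8.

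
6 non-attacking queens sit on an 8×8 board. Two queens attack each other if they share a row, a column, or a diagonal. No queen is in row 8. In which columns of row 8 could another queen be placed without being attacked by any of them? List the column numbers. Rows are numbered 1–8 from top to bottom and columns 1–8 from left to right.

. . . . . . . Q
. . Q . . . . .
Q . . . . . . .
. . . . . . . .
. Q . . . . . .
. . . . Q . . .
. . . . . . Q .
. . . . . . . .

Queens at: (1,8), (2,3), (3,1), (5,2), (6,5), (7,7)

(1,8) attacks row 8 at column 8 and diagonals 1.
(2,3) attacks row 8 at column 3.
(3,1) attacks row 8 at column 1 and diagonals 6.
(5,2) attacks row 8 at column 2 and diagonals 5.
(6,5) attacks row 8 at column 5 and diagonals 3, 7.
(7,7) attacks row 8 at column 7 and diagonals 6, 8.
Attacked columns: {1, 2, 3, 5, 6, 7, 8}. Safe: {4}.

columns 4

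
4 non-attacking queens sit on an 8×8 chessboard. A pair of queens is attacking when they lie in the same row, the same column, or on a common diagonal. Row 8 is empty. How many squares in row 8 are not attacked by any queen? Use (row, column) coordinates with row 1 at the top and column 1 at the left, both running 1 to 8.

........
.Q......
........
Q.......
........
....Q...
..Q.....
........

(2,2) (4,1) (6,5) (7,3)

1

(2,2) attacks row 8 at column 2 and diagonals 8.
(4,1) attacks row 8 at column 1 and diagonals 5.
(6,5) attacks row 8 at column 5 and diagonals 3, 7.
(7,3) attacks row 8 at column 3 and diagonals 2, 4.
Attacked columns: {1, 2, 3, 4, 5, 7, 8}. Safe: {6}.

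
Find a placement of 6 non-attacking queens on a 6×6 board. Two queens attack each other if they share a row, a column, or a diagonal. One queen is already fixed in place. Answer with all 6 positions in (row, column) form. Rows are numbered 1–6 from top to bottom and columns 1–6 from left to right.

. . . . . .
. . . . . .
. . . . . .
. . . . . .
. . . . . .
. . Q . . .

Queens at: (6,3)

(1,4) (2,1) (3,5) (4,2) (5,6) (6,3)

Row 1: attacked by (6,3)→{3}. Safe: 1, 2, 4, 5, 6. Place at column 4.
Row 2: attacked by (1,4)→{3,4,5}; (6,3)→{3}. Safe: 1, 2, 6. Place at column 1.
Row 3: attacked by (1,4)→{2,4,6}; (2,1)→{1,2}; (6,3)→{3,6}. Safe: 5. Place at column 5.
Row 4: attacked by (1,4)→{1,4}; (2,1)→{1,3}; (3,5)→{4,5,6}; (6,3)→{1,3,5}. Safe: 2. Place at column 2.
Row 5: attacked by (1,4)→{4}; (2,1)→{1,4}; (3,5)→{3,5}; (4,2)→{1,2,3}; (6,3)→{2,3,4}. Safe: 6. Place at column 6.
Columns [4, 1, 5, 2, 6, 3], r−c [-3, 1, -2, 2, -1, 3], r+c [5, 3, 8, 6, 11, 9] are all distinct, so no two queens attack.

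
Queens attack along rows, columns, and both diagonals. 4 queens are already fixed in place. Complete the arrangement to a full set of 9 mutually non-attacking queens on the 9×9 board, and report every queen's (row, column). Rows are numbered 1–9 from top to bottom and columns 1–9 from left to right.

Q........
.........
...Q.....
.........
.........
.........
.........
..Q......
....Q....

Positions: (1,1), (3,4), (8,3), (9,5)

(1,1) (2,8) (3,4) (4,2) (5,7) (6,9) (7,6) (8,3) (9,5)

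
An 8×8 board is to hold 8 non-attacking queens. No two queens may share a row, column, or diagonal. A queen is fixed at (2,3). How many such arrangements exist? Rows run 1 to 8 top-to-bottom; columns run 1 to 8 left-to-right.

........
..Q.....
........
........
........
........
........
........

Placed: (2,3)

Branch on row 1: col 1 → 0; col 5 → 3; col 6 → 8; col 7 → 2; col 8 → 1.
Sum: 0 + 3 + 8 + 2 + 1 = 14.

14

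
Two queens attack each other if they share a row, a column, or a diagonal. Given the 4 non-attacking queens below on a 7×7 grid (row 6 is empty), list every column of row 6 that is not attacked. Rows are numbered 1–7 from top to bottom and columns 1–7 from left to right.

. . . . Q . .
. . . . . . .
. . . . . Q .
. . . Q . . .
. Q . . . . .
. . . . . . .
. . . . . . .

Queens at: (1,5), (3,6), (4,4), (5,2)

(1,5) attacks row 6 at column 5.
(3,6) attacks row 6 at column 6 and diagonals 3.
(4,4) attacks row 6 at column 4 and diagonals 2, 6.
(5,2) attacks row 6 at column 2 and diagonals 1, 3.
Attacked columns: {1, 2, 3, 4, 5, 6}. Safe: {7}.

columns 7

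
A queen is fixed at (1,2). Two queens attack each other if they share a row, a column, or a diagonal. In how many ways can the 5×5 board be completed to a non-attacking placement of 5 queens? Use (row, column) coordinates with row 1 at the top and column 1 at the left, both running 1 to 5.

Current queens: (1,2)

Branch on row 2: col 4 → 1; col 5 → 1.
Sum: 1 + 1 = 2.

2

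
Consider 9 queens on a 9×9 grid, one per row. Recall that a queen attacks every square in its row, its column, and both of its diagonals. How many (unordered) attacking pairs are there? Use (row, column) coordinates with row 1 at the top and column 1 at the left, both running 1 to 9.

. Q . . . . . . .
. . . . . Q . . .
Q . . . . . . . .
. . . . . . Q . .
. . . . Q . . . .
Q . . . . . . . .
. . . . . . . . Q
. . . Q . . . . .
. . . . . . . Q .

1

Same column: (3,1)–(6,1) (column 1).
Total attacking pairs: 1.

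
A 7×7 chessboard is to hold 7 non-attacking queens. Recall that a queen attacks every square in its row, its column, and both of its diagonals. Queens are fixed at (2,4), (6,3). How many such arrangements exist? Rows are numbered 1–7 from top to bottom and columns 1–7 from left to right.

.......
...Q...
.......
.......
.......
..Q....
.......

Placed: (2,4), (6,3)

Branch on row 1: col 1 → 0; col 2 → 1; col 6 → 1; col 7 → 0.
Sum: 0 + 1 + 1 + 0 = 2.

2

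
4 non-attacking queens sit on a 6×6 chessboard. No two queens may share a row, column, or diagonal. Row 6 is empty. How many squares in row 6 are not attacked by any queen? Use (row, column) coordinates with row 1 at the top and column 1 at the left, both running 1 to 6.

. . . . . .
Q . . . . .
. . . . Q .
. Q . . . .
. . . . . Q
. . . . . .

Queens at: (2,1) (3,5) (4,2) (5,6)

(2,1) attacks row 6 at column 1 and diagonals 5.
(3,5) attacks row 6 at column 5 and diagonals 2.
(4,2) attacks row 6 at column 2 and diagonals 4.
(5,6) attacks row 6 at column 6 and diagonals 5.
Attacked columns: {1, 2, 4, 5, 6}. Safe: {3}.

1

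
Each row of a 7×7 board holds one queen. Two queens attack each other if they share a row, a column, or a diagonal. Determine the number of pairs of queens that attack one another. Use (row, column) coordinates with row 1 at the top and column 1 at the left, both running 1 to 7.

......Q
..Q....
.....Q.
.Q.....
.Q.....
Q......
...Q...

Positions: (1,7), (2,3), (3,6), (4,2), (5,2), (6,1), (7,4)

Same column: (4,2)–(5,2) (column 2).
Same diagonal: (5,2)–(6,1) (|5−6| = |2−1| = 1); (5,2)–(7,4) (|5−7| = |2−4| = 2).
Total attacking pairs: 3.

3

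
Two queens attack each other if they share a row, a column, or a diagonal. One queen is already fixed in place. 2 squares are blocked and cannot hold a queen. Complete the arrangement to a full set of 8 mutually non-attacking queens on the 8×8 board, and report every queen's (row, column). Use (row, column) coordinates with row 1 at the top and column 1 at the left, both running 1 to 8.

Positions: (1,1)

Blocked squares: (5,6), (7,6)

Row 2: attacked by (1,1)→{1,2}. Safe: 3, 4, 5, 6, 7, 8. Place at column 7.
Row 3: attacked by (1,1)→{1,3}; (2,7)→{6,7,8}. Safe: 2, 4, 5. Place at column 4.
Row 4: attacked by (1,1)→{1,4}; (2,7)→{5,7}; (3,4)→{3,4,5}. Safe: 2, 6, 8. Place at column 6.
Row 5: attacked by (1,1)→{1,5}; (2,7)→{4,7}; (3,4)→{2,4,6}; (4,6)→{5,6,7}. Blocked: 6. Safe: 3, 8. Place at column 8.
Row 6: attacked by (1,1)→{1,6}; (2,7)→{3,7}; (3,4)→{1,4,7}; (4,6)→{4,6,8}; (5,8)→{7,8}. Safe: 2, 5. Place at column 2.
Row 7: attacked by (1,1)→{1,7}; (2,7)→{2,7}; (3,4)→{4,8}; (4,6)→{3,6}; (5,8)→{6,8}; (6,2)→{1,2,3}. Blocked: 6. Safe: 5. Place at column 5.
Row 8: attacked by (1,1)→{1,8}; (2,7)→{1,7}; (3,4)→{4}; (4,6)→{2,6}; (5,8)→{5,8}; (6,2)→{2,4}; (7,5)→{4,5,6}. Safe: 3. Place at column 3.
Columns [1, 7, 4, 6, 8, 2, 5, 3], r−c [0, -5, -1, -2, -3, 4, 2, 5], r+c [2, 9, 7, 10, 13, 8, 12, 11] are all distinct, so no two queens attack.

(1,1) (2,7) (3,4) (4,6) (5,8) (6,2) (7,5) (8,3)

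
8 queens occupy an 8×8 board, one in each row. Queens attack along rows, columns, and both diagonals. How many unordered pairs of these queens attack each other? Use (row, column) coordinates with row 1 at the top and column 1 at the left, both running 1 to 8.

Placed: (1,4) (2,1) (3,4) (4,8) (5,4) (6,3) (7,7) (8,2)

5

Same column: (1,4)–(3,4) (column 4); (1,4)–(5,4) (column 4); (3,4)–(5,4) (column 4).
Same diagonal: (2,1)–(5,4) (|2−5| = |1−4| = 3); (5,4)–(6,3) (|5−6| = |4−3| = 1).
Total attacking pairs: 5.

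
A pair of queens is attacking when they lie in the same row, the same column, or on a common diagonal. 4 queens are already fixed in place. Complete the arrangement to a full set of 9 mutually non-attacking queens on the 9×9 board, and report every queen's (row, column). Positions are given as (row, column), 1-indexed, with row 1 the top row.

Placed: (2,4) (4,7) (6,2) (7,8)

(1,6) (2,4) (3,1) (4,7) (5,9) (6,2) (7,8) (8,5) (9,3)

Row 1: attacked by (2,4)→{3,4,5}; (4,7)→{4,7}; (6,2)→{2,7}; (7,8)→{2,8}. Safe: 1, 6, 9. Place at column 6.
Row 3: attacked by (1,6)→{4,6,8}; (2,4)→{3,4,5}; (4,7)→{6,7,8}; (6,2)→{2,5}; (7,8)→{4,8}. Safe: 1, 9. Place at column 1.
Row 5: attacked by (1,6)→{2,6}; (2,4)→{1,4,7}; (3,1)→{1,3}; (4,7)→{6,7,8}; (6,2)→{1,2,3}; (7,8)→{6,8}. Safe: 5, 9. Place at column 9.
Row 8: attacked by (1,6)→{6}; (2,4)→{4}; (3,1)→{1,6}; (4,7)→{3,7}; (5,9)→{6,9}; (6,2)→{2,4}; (7,8)→{7,8,9}. Safe: 5. Place at column 5.
Row 9: attacked by (1,6)→{6}; (2,4)→{4}; (3,1)→{1,7}; (4,7)→{2,7}; (5,9)→{5,9}; (6,2)→{2,5}; (7,8)→{6,8}; (8,5)→{4,5,6}. Safe: 3. Place at column 3.
Columns [6, 4, 1, 7, 9, 2, 8, 5, 3], r−c [-5, -2, 2, -3, -4, 4, -1, 3, 6], r+c [7, 6, 4, 11, 14, 8, 15, 13, 12] are all distinct, so no two queens attack.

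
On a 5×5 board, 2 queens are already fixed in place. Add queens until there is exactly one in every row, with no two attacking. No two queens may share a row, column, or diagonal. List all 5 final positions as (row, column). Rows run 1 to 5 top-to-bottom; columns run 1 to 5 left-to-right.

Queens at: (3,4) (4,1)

(1,5) (2,2) (3,4) (4,1) (5,3)

Row 1: attacked by (3,4)→{2,4}; (4,1)→{1,4}. Safe: 3, 5. Place at column 5.
Row 2: attacked by (1,5)→{4,5}; (3,4)→{3,4,5}; (4,1)→{1,3}. Safe: 2. Place at column 2.
Row 5: attacked by (1,5)→{1,5}; (2,2)→{2,5}; (3,4)→{2,4}; (4,1)→{1,2}. Safe: 3. Place at column 3.
Columns [5, 2, 4, 1, 3], r−c [-4, 0, -1, 3, 2], r+c [6, 4, 7, 5, 8] are all distinct, so no two queens attack.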